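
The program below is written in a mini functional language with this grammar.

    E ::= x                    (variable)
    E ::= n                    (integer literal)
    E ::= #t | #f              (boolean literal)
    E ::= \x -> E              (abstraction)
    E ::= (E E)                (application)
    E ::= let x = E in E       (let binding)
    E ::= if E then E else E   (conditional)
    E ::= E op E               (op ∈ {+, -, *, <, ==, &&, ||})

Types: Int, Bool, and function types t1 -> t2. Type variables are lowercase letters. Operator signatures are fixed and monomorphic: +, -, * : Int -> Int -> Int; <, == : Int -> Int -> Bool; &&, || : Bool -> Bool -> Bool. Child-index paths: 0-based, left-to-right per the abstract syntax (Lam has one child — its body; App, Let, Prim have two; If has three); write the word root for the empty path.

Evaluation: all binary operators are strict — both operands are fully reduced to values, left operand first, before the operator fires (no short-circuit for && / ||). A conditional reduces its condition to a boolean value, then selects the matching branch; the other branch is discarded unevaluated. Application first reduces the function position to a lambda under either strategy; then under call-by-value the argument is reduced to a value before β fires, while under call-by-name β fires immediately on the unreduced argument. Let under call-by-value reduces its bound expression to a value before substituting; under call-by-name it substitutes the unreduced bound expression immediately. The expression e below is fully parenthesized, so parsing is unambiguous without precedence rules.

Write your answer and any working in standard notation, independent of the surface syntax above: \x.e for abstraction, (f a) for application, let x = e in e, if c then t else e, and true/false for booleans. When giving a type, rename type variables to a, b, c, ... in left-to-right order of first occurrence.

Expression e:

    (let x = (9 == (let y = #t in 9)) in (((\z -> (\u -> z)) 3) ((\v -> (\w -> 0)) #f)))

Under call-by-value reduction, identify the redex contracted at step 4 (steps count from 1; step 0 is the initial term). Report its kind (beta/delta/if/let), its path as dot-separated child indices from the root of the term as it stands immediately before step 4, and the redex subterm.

Answer: beta at 0 : ((\z.(\u.z)) 3)

Derivation:
step 0: (let x = (9 == (let y = true in 9)) in (((\z.(\u.z)) 3) ((\v.(\w.0)) false)))
step 1: [let@0.1] (let x = (9 == 9) in (((\z.(\u.z)) 3) ((\v.(\w.0)) false)))
step 2: [delta@0] (let x = true in (((\z.(\u.z)) 3) ((\v.(\w.0)) false)))
step 3: [let@root] (((\z.(\u.z)) 3) ((\v.(\w.0)) false))
step 4: [beta@0] ((\u.3) ((\v.(\w.0)) false))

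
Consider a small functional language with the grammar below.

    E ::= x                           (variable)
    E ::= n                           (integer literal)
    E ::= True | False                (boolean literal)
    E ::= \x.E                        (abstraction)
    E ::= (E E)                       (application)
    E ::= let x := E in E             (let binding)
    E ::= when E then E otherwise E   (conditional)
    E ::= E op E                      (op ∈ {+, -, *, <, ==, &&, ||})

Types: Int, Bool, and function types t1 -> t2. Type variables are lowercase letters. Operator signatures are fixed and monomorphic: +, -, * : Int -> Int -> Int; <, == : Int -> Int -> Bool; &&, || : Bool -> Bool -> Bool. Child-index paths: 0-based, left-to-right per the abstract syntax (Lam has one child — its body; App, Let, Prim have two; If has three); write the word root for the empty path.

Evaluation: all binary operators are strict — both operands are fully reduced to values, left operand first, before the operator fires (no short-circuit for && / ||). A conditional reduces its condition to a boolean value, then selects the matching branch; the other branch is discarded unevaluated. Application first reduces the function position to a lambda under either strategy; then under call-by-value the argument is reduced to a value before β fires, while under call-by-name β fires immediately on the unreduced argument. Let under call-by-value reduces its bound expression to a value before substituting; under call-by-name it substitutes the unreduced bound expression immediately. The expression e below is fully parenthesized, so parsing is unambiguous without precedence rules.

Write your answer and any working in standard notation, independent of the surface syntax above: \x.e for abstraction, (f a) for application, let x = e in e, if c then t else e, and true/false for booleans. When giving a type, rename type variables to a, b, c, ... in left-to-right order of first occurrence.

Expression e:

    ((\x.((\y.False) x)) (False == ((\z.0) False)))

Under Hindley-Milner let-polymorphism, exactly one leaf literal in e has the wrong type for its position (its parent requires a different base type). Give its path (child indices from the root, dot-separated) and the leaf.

Trace:
\y._ : b -> Bool
x : a
  unify b -> Bool ~ a -> c
  unify b ~ a
  unify Bool ~ c
_ _ : Bool
\x._ : a -> Bool
  unify Bool ~ Int
  FAIL: mismatch Bool ~ Int

Answer: 1.0 : false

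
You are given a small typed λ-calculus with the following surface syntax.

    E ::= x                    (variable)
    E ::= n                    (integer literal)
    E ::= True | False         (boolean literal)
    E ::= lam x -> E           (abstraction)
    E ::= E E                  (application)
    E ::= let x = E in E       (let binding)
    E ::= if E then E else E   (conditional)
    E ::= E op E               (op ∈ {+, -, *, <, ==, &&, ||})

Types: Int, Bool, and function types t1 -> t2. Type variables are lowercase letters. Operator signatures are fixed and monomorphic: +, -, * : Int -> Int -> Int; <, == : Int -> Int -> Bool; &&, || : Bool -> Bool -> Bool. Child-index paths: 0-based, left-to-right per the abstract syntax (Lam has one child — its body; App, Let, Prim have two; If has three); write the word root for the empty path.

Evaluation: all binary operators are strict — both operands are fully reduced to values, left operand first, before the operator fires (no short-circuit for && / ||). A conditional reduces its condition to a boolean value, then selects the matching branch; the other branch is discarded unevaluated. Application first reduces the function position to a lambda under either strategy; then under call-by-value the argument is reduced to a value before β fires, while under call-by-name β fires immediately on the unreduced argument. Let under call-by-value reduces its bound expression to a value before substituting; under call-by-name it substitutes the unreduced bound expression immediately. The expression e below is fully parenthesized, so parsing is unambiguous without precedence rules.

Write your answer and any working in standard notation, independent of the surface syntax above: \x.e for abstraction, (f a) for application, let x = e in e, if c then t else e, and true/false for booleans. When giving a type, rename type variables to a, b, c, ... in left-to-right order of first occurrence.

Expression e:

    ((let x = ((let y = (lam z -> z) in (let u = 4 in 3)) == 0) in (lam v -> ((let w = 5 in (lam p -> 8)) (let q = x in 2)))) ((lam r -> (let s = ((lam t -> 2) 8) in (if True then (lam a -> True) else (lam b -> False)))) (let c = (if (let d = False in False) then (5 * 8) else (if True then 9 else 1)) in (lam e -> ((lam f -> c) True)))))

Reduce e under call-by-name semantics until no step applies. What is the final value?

Answer: 8

Trace:
step 0: ((let x = ((let y = (\z.z) in (let u = 4 in 3)) == 0) in (\v.((let w = 5 in (\p.8)) (let q = x in 2)))) ((\r.(let s = ((\t.2) 8) in (if true then (\a.true) else (\b.false)))) (let c = (if (let d = false in false) then (5 * 8) else (if true then 9 else 1)) in (\e.((\f.c) true)))))
step 1: [let@0] ((\v.((let w = 5 in (\p.8)) (let q = ((let y = (\z.z) in (let u = 4 in 3)) == 0) in 2))) ((\r.(let s = ((\t.2) 8) in (if true then (\a.true) else (\b.false)))) (let c = (if (let d = false in false) then (5 * 8) else (if true then 9 else 1)) in (\e.((\f.c) true)))))
step 2: [beta@root] ((let w = 5 in (\p.8)) (let q = ((let y = (\z.z) in (let u = 4 in 3)) == 0) in 2))
step 3: [let@0] ((\p.8) (let q = ((let y = (\z.z) in (let u = 4 in 3)) == 0) in 2))
step 4: [beta@root] 8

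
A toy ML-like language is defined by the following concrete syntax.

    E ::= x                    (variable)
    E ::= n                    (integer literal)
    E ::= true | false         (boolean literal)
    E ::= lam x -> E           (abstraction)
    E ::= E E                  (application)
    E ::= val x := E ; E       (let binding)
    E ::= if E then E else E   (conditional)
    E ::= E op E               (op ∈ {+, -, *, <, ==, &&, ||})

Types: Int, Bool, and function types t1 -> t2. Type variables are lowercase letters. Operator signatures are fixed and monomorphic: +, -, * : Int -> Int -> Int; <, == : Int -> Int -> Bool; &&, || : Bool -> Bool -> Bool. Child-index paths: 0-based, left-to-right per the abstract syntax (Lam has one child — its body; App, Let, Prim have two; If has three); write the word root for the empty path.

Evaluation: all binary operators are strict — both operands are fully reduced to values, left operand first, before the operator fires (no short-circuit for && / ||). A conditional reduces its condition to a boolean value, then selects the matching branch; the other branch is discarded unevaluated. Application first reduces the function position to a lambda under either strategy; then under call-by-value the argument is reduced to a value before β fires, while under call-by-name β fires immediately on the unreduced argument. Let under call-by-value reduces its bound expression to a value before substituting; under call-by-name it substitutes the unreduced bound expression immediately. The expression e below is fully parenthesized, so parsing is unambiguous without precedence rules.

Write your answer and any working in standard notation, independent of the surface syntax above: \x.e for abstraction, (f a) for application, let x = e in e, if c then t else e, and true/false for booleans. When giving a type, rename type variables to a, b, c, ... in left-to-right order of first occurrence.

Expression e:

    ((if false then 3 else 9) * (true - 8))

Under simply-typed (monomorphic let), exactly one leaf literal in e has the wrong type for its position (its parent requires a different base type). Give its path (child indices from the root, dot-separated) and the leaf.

Answer: 1.0 : true

Derivation:
  unify Bool ~ Bool
  unify Int ~ Int
  unify Int ~ Int
  unify Bool ~ Int
  FAIL: mismatch Bool ~ Int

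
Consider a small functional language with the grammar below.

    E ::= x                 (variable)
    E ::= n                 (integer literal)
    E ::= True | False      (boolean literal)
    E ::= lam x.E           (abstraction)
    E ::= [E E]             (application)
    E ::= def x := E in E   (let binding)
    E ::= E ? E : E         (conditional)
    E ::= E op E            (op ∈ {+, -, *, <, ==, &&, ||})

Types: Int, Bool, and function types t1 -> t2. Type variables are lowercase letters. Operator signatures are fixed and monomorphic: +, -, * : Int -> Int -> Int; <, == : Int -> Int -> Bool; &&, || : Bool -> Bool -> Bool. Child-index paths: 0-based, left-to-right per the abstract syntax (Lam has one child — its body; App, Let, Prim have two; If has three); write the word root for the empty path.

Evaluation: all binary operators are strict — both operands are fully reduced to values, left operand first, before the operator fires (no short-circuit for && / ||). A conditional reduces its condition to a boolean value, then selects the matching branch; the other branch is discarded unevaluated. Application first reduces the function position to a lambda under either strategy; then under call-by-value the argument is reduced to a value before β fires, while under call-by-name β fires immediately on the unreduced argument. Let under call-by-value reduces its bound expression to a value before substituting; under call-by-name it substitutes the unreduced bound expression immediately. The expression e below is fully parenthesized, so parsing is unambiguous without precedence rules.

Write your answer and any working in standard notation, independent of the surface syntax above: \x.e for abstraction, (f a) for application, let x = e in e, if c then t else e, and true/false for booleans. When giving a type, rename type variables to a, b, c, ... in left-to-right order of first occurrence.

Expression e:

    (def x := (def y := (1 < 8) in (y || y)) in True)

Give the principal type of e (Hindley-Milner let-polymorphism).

Trace:
  unify Int ~ Int
  unify Int ~ Int
let y : Bool
y : Bool
  unify Bool ~ Bool
y : Bool
  unify Bool ~ Bool
let x : Bool

Answer: Bool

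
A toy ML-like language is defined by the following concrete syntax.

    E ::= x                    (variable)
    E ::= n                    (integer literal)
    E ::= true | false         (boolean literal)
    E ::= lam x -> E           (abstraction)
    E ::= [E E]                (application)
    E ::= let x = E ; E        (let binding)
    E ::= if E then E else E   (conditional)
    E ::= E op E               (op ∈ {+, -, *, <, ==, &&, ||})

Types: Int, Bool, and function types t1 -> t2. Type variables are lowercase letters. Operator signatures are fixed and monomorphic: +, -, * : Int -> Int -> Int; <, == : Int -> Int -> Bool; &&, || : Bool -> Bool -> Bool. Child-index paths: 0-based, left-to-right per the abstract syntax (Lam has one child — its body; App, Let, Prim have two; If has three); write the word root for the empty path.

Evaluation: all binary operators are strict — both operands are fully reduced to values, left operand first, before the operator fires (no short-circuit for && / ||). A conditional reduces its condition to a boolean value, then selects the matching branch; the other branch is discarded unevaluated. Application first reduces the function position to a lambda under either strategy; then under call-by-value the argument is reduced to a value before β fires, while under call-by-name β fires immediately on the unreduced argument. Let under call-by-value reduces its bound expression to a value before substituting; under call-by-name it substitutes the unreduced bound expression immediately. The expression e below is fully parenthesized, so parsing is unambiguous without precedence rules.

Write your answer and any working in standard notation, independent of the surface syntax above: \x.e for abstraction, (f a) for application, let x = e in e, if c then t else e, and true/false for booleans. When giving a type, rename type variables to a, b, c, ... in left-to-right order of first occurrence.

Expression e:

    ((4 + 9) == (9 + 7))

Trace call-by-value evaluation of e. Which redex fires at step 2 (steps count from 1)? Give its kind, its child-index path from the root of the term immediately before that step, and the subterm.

Answer: delta at 1 : (9 + 7)

Trace:
step 0: ((4 + 9) == (9 + 7))
step 1: [delta@0] (13 == (9 + 7))
step 2: [delta@1] (13 == 16)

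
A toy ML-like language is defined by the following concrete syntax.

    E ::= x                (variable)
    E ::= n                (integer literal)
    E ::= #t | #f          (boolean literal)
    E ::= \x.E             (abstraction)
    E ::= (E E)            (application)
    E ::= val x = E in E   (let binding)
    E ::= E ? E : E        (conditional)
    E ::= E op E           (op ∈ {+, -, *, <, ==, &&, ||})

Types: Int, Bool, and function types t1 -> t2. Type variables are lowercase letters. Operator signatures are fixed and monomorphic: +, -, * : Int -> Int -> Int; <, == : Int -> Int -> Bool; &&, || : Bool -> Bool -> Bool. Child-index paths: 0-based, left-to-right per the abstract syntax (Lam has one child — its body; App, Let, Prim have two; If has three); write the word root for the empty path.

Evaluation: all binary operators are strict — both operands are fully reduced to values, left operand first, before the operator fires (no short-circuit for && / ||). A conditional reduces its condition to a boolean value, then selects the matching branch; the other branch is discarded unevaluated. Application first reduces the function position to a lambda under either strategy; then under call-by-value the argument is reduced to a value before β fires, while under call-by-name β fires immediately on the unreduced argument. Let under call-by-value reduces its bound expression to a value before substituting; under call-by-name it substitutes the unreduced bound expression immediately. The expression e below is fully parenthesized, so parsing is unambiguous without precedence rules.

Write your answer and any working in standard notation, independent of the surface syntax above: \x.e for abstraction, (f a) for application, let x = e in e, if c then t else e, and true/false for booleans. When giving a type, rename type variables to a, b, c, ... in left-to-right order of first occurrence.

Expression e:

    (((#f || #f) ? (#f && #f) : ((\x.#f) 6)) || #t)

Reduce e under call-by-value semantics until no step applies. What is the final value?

Trace:
step 0: ((if (false || false) then (false && false) else ((\x.false) 6)) || true)
step 1: [delta@0.0] ((if false then (false && false) else ((\x.false) 6)) || true)
step 2: [if@0] (((\x.false) 6) || true)
step 3: [beta@0] (false || true)
step 4: [delta@root] true

Answer: true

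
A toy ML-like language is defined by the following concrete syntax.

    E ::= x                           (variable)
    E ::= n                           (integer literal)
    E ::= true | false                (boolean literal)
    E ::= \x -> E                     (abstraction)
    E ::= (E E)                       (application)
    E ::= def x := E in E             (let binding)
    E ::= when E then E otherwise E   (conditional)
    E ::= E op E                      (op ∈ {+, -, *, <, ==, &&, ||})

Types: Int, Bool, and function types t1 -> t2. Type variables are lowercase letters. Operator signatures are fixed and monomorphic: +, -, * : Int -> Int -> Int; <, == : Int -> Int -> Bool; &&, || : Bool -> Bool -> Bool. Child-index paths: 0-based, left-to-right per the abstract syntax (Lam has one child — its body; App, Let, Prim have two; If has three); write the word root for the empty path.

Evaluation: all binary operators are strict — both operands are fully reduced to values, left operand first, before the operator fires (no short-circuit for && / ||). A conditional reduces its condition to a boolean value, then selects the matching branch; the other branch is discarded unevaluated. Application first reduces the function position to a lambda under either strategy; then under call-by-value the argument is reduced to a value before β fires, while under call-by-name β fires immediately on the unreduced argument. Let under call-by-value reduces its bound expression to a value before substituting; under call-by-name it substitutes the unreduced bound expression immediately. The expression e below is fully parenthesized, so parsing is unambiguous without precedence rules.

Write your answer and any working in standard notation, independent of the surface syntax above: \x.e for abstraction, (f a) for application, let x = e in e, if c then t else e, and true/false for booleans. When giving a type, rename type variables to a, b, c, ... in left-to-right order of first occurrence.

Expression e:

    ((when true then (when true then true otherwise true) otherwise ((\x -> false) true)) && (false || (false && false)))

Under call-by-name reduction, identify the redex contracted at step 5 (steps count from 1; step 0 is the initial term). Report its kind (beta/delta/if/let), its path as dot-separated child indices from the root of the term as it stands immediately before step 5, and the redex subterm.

Answer: delta at root : (true && false)

Working:
step 0: ((if true then (if true then true else true) else ((\x.false) true)) && (false || (false && false)))
step 1: [if@0] ((if true then true else true) && (false || (false && false)))
step 2: [if@0] (true && (false || (false && false)))
step 3: [delta@1.1] (true && (false || false))
step 4: [delta@1] (true && false)
step 5: [delta@root] false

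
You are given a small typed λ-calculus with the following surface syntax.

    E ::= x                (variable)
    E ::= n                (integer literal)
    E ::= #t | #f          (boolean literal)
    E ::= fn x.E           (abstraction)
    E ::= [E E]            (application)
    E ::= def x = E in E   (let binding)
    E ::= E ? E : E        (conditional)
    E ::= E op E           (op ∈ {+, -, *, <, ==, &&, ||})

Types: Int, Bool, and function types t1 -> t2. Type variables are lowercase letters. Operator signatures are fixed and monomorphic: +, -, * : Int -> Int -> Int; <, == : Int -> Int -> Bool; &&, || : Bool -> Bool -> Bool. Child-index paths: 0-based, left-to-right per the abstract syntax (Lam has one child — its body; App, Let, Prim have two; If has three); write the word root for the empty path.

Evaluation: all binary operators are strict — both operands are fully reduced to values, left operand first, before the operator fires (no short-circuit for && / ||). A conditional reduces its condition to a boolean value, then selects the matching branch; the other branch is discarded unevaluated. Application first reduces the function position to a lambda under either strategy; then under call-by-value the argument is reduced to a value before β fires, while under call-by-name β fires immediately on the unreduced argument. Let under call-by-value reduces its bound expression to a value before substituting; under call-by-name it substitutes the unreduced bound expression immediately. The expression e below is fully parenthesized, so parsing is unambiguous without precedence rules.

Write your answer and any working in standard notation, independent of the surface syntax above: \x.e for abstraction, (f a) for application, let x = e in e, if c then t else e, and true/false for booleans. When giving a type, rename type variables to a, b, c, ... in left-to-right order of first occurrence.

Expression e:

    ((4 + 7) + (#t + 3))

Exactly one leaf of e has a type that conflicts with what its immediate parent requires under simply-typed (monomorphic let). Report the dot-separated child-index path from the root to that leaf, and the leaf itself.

Working:
  unify Int ~ Int
  unify Int ~ Int
  unify Int ~ Int
  unify Bool ~ Int
  FAIL: mismatch Bool ~ Int

Answer: 1.0 : true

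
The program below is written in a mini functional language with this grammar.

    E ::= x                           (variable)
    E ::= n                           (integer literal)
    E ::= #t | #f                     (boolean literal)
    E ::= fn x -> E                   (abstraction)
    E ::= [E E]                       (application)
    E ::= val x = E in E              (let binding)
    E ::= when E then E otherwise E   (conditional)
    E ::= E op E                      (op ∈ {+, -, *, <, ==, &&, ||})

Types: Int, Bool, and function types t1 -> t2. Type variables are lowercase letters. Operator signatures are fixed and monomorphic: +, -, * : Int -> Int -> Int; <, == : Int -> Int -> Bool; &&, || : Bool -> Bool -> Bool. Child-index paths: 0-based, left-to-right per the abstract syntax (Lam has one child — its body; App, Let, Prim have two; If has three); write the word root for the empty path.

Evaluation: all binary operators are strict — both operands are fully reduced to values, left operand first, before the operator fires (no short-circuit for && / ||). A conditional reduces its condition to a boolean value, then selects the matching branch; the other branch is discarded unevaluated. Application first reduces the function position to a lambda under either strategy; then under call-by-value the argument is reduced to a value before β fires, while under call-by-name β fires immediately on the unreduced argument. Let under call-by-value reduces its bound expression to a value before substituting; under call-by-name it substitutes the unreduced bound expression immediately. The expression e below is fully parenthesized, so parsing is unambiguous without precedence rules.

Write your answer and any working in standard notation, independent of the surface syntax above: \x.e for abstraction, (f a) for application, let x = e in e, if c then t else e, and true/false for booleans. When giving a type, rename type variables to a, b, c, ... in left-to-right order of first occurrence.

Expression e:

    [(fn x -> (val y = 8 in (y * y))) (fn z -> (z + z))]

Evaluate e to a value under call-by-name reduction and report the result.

Derivation:
step 0: ((\x.(let y = 8 in (y * y))) (\z.(z + z)))
step 1: [beta@root] (let y = 8 in (y * y))
step 2: [let@root] (8 * 8)
step 3: [delta@root] 64

Answer: 64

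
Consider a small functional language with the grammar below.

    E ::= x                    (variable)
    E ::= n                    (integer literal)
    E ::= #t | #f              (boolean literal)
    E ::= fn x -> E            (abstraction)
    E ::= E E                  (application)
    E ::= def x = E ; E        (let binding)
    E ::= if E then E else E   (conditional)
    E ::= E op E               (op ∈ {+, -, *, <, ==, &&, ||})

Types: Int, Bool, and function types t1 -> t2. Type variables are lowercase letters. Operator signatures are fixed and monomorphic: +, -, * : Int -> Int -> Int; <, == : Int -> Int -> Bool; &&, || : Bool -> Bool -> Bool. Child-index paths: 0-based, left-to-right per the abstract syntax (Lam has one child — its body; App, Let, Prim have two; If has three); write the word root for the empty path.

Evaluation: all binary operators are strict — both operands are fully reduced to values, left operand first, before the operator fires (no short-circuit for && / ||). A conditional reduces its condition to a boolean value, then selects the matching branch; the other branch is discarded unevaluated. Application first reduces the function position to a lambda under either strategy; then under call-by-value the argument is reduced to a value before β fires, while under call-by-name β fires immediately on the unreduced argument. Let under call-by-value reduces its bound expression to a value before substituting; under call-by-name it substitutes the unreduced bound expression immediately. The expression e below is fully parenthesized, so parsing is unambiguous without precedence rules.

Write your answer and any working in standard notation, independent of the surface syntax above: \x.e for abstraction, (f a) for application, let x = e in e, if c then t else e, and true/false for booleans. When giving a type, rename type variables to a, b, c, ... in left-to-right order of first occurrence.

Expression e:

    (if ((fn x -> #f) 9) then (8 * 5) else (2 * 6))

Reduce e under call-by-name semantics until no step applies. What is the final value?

Answer: 12

Working:
step 0: (if ((\x.false) 9) then (8 * 5) else (2 * 6))
step 1: [beta@0] (if false then (8 * 5) else (2 * 6))
step 2: [if@root] (2 * 6)
step 3: [delta@root] 12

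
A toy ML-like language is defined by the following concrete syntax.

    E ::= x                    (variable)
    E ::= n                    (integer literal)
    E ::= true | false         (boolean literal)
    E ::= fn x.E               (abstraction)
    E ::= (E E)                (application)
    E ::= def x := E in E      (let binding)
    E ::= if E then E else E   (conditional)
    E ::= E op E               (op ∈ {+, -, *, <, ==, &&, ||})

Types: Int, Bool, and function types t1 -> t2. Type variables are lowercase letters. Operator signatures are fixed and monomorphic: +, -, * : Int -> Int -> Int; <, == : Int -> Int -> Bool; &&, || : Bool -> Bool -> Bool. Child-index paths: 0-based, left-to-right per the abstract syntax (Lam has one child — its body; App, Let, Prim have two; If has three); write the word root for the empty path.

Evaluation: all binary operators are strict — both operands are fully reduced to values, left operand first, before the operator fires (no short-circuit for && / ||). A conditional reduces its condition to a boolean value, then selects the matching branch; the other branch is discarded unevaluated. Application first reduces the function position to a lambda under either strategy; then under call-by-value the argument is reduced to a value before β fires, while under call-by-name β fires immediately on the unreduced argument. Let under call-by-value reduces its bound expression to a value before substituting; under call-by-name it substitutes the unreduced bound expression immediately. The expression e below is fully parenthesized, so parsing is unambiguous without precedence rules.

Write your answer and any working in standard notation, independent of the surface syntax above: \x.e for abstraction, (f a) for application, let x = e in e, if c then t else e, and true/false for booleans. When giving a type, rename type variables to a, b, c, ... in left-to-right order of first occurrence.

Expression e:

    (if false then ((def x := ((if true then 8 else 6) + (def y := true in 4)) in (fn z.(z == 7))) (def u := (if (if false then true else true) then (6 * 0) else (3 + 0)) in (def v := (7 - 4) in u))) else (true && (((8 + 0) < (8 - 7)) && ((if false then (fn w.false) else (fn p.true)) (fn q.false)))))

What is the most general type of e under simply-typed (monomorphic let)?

Answer: Bool

Derivation:
  unify Bool ~ Bool
  unify Bool ~ Bool
  unify Int ~ Int
  unify Int ~ Int
let y : Bool
  unify Int ~ Int
let x : Int
z : a
  unify a ~ Int
  unify Int ~ Int
\z._ : Int -> Bool
  unify Bool ~ Bool
  unify Bool ~ Bool
  unify Bool ~ Bool
  unify Int ~ Int
  unify Int ~ Int
  unify Int ~ Int
  unify Int ~ Int
  unify Int ~ Int
let u : Int
  unify Int ~ Int
  unify Int ~ Int
let v : Int
u : Int
  unify Int -> Bool ~ Int -> b
  unify Int ~ Int
  unify Bool ~ b
_ _ : Bool
  unify Bool ~ Bool
  unify Int ~ Int
  unify Int ~ Int
  unify Int ~ Int
  unify Int ~ Int
  unify Int ~ Int
  unify Int ~ Int
  unify Bool ~ Bool
  unify Bool ~ Bool
\w._ : c -> Bool
\p._ : d -> Bool
  unify c -> Bool ~ d -> Bool
  unify c ~ d
  unify Bool ~ Bool
\q._ : e -> Bool
  unify d -> Bool ~ (e -> Bool) -> f
  unify d ~ e -> Bool
  unify Bool ~ f
_ _ : Bool
  unify Bool ~ Bool
  unify Bool ~ Bool
  unify Bool ~ Bool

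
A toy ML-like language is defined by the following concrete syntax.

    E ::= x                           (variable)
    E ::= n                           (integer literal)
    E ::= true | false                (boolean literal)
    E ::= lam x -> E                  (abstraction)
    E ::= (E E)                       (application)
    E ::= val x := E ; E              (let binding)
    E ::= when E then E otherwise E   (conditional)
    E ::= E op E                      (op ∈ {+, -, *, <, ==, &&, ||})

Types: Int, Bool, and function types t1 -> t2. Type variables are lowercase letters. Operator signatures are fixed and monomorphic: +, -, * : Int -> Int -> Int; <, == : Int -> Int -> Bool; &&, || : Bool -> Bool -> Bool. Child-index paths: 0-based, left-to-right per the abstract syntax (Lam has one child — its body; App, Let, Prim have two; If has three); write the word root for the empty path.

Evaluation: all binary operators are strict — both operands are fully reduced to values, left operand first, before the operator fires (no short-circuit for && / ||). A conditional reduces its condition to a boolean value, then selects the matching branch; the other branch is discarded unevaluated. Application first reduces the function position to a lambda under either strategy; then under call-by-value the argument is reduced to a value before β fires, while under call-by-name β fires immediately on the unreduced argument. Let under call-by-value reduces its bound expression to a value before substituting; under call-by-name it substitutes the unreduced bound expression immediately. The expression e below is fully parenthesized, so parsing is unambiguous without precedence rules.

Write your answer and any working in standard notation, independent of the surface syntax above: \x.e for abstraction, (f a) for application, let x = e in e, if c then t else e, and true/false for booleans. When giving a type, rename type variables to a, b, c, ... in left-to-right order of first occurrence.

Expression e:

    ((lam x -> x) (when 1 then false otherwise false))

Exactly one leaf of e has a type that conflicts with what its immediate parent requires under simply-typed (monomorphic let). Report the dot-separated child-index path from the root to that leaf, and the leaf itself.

Working:
x : a
\x._ : a -> a
  unify Int ~ Bool
  FAIL: mismatch Int ~ Bool

Answer: 1.0 : 1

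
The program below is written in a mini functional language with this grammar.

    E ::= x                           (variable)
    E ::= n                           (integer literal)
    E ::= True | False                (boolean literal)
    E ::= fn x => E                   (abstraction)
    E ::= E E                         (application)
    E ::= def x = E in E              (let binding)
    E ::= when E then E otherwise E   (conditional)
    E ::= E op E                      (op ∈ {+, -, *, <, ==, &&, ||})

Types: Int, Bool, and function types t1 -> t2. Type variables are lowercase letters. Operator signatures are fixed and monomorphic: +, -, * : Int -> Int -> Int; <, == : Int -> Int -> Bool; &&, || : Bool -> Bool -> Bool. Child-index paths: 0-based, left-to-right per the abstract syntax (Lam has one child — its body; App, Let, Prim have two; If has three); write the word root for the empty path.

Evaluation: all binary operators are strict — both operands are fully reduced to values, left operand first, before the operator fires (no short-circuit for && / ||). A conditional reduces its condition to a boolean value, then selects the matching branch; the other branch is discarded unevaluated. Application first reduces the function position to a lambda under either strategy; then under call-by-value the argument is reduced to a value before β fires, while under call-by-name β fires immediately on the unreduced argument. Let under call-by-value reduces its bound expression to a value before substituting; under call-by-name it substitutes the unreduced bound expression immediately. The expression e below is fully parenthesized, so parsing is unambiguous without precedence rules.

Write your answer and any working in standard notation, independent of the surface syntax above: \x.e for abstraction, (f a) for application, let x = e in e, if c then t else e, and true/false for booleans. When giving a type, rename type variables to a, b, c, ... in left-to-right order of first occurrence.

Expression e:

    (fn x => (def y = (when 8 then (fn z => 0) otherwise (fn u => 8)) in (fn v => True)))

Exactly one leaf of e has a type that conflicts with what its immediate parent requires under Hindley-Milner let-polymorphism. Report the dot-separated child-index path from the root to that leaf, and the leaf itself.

Answer: 0.0.0 : 8

Working:
  unify Int ~ Bool
  FAIL: mismatch Int ~ Bool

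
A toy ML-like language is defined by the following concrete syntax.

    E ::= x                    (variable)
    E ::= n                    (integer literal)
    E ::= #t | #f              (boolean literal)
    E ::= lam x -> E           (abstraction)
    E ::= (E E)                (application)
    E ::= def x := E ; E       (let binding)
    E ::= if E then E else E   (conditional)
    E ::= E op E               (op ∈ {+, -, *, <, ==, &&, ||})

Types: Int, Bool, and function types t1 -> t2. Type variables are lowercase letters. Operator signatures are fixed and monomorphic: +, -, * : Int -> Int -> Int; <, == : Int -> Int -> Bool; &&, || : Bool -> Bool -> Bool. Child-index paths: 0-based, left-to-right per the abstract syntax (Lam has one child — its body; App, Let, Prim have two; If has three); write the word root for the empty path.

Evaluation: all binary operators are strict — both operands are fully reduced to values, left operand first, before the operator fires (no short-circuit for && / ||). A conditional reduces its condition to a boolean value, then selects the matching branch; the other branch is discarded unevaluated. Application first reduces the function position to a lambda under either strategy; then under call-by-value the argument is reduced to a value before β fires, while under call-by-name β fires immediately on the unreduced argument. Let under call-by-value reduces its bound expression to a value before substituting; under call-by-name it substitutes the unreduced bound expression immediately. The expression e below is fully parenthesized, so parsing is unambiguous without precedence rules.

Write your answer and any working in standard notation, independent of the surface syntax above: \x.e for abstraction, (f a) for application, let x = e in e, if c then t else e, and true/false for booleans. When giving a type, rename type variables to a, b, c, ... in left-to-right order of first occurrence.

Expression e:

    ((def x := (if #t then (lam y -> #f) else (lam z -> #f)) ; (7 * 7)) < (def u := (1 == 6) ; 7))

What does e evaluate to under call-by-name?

Answer: false

Trace:
step 0: ((let x = (if true then (\y.false) else (\z.false)) in (7 * 7)) < (let u = (1 == 6) in 7))
step 1: [let@0] ((7 * 7) < (let u = (1 == 6) in 7))
step 2: [delta@0] (49 < (let u = (1 == 6) in 7))
step 3: [let@1] (49 < 7)
step 4: [delta@root] false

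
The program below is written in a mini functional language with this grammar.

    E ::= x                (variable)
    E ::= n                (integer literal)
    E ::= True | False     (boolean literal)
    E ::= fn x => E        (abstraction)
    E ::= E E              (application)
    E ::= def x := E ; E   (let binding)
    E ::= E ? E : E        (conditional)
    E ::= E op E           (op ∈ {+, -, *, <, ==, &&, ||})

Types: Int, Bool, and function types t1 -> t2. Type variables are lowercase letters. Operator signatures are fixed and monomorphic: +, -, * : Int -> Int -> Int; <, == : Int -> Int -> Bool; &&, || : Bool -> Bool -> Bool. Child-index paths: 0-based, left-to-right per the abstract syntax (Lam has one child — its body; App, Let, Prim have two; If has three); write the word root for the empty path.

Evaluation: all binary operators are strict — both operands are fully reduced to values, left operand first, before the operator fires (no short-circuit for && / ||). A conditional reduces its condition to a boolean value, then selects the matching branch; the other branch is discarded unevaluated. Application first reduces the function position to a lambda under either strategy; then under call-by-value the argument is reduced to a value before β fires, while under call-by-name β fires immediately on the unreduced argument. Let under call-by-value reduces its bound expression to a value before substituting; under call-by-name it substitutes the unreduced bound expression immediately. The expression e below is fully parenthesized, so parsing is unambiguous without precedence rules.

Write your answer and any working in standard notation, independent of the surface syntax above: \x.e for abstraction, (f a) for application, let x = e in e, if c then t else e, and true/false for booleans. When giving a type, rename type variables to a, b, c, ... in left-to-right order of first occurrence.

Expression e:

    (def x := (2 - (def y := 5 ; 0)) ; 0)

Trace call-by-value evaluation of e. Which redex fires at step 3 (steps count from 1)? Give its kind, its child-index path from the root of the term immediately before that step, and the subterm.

Answer: let at root : (let x = 2 in 0)

Derivation:
step 0: (let x = (2 - (let y = 5 in 0)) in 0)
step 1: [let@0.1] (let x = (2 - 0) in 0)
step 2: [delta@0] (let x = 2 in 0)
step 3: [let@root] 0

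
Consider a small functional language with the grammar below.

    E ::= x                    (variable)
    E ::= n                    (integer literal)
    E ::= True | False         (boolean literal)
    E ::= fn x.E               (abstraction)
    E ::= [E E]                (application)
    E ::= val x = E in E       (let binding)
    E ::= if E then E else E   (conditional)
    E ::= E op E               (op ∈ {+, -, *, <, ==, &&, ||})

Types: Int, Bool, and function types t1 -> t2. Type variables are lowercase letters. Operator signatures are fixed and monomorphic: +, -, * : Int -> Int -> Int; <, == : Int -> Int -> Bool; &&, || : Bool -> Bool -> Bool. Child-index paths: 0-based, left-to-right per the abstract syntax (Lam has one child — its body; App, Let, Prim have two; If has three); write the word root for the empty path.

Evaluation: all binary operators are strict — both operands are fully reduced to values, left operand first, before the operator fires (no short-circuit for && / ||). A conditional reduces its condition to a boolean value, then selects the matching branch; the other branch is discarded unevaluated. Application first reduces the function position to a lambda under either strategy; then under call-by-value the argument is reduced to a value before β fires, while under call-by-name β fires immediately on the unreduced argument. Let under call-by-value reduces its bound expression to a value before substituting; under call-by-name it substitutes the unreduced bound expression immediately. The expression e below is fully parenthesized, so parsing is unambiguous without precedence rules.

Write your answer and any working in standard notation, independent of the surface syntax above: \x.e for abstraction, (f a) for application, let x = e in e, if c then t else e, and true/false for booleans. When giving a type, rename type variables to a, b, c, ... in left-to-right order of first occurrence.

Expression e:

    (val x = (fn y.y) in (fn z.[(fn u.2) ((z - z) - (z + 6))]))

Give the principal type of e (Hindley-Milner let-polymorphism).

Trace:
y : a
\y._ : a -> a
let x : forall. a -> a
\u._ : c -> Int
z : b
  unify b ~ Int
z : Int
  unify Int ~ Int
  unify Int ~ Int
z : Int
  unify Int ~ Int
  unify Int ~ Int
  unify Int ~ Int
  unify c -> Int ~ Int -> d
  unify c ~ Int
  unify Int ~ d
_ _ : Int
\z._ : Int -> Int

Answer: Int -> Int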